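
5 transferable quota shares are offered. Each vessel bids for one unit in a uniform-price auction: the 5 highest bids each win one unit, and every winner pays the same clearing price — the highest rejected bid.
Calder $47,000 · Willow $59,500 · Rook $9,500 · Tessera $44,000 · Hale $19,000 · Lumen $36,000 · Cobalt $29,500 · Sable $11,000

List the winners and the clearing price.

Willow, Calder, Tessera, Lumen, Cobalt; each pays $19,000

Bids ranked high→low: 59,500 (Willow), 47,000 (Calder), 44,000 (Tessera), 36,000 (Lumen), 29,500 (Cobalt), 19,000 (Hale), 11,000 (Sable), …
The 5 highest are Willow, Calder, Tessera, Lumen, Cobalt.
Clearing price = highest rejected bid = $19,000.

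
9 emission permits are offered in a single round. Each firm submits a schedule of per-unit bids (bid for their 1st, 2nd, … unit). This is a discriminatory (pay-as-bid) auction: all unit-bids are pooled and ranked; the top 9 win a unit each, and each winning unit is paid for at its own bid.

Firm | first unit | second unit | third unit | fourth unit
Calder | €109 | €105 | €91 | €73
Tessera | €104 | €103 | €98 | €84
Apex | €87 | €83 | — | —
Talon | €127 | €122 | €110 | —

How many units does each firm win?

Merging the schedules and taking the best 9: 127 (Talon-1), 122 (Talon-2), 110 (Talon-3), 109 (Calder-1), 105 (Calder-2), 104 (Tessera-1), 103 (Tessera-2), 98 (Tessera-3), 91 (Calder-3)
Next rejected bid: €87 (not a price — pay-as-bid).
Allocation: Calder 3, Talon 3, Tessera 3.

Calder 3, Talon 3, Tessera 3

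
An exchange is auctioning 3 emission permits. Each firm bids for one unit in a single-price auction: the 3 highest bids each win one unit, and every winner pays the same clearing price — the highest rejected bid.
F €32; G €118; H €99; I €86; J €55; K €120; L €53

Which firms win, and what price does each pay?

K, G, H; each pays €86

Bids ranked high→low: 120 (K), 118 (G), 99 (H), 86 (I), 55 (J), …
Top 3: K, G, H.
Clearing price = highest rejected bid = €86.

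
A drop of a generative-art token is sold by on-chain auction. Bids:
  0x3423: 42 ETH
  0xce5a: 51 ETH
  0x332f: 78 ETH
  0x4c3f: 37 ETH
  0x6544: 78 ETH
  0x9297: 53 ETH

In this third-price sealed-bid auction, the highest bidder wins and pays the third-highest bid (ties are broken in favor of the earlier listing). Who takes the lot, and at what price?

Rule: the highest bidder wins and pays the third-highest bid.
Bids ranked: 78 (0x332f) > 78 (0x6544) > 53 (0x9297) > 51 (0xce5a) > 42 (0x3423) > 37 (0x4c3f)
Tie at 78 ETH → 0x332f wins by tie-break.
0x332f is highest; pays the third-highest bid, 53 ETH.

0x332f pays 53 ETH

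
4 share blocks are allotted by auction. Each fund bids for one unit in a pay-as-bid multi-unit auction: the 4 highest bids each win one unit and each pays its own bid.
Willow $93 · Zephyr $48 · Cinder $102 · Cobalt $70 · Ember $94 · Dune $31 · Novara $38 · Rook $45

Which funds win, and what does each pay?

Ordering the bids: 102 (Cinder), 94 (Ember), 93 (Willow), 70 (Cobalt), 48 (Zephyr), 45 (Rook), …
Top 4: Cinder, Ember, Willow, Cobalt.
Each winner pays its own bid: Cinder $102, Ember $94, Willow $93, Cobalt $70.

Cinder $102, Ember $94, Willow $93, Cobalt $70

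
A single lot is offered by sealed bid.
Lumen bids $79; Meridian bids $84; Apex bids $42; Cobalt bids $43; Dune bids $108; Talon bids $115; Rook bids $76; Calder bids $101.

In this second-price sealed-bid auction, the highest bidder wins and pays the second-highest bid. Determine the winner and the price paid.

Talon pays $108

Second-price sealed-bid auction: the highest bidder wins and pays the second-highest bid.
Bids ranked: 115 (Talon) > 108 (Dune) > 101 (Calder) > 84 (Meridian) > 79 (Lumen) > 76 (Rook) > …
Talon is highest; pays the second-highest bid, $108.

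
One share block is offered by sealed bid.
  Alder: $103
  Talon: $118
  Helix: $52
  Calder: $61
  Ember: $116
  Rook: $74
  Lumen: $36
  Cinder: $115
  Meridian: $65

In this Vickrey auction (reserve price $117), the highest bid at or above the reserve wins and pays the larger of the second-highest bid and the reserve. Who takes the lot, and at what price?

Talon pays $117

Bids ranked: 118 (Talon) > 116 (Ember) > 115 (Cinder) > 103 (Alder) > 74 (Rook) > 65 (Meridian) > …
Talon has the top bid at or above the reserve ($118).
max(second-highest $116, reserve $117) = $117.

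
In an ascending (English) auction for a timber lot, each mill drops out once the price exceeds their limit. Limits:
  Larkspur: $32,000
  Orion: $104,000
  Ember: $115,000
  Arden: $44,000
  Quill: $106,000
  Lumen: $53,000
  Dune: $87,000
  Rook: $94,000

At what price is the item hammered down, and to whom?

Sorting limits: 115,000 (Ember) > 106,000 (Quill) > 104,000 (Orion) > 94,000 (Rook) > 87,000 (Dune) > 53,000 (Lumen) > …
Bidding ends when Quill exits at $106,000; Ember takes it.

Ember wins at $106,000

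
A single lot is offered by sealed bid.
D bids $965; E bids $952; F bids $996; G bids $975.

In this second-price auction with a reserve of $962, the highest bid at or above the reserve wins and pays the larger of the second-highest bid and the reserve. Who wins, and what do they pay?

Sorting bids: 996 (F) > 975 (G) > 965 (D) > 952 (E)
F has the top bid at or above the reserve ($996).
max(second-highest $975, reserve $962) = $975; the reserve does not bind.

F pays $975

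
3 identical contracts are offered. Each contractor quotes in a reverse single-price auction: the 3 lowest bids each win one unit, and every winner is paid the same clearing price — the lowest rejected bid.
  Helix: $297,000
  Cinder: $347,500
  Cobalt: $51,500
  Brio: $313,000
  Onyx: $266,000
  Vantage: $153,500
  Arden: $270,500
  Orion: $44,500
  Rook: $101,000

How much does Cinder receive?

Bids ranked low→high: 44,500 (Orion), 51,500 (Cobalt), 101,000 (Rook), 153,500 (Vantage), 266,000 (Onyx), …
The 3 lowest are Orion, Cobalt, Rook.
First losing bid is Vantage's $153,500, which sets the uniform price.
Cinder does not win → is paid $0.

Cinder is paid $0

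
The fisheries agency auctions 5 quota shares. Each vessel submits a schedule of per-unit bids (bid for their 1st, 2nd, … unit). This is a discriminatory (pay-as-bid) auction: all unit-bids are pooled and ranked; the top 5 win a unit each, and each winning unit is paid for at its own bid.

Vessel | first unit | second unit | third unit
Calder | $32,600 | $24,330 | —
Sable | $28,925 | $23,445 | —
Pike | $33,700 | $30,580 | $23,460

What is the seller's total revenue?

Total revenue: $150,135

Pooled unit-bids ranked (top 5): 33,700 (Pike-1), 32,600 (Calder-1), 30,580 (Pike-2), 28,925 (Sable-1), 24,330 (Calder-2)
Next rejected bid: $23,460 (not a price — pay-as-bid).
Each winning unit pays its own bid.
Revenue = 33,700 + 32,600 + 30,580 + 28,925 + 24,330 = $150,135.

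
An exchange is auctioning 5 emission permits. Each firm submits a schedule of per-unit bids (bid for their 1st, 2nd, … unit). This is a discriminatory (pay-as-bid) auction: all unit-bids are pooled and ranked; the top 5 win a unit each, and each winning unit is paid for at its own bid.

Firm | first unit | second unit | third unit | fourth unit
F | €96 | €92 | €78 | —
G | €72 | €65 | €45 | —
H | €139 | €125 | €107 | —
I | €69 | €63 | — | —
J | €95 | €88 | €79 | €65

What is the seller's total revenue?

Total revenue: €562

Merging the schedules and taking the best 5: 139 (H-1), 125 (H-2), 107 (H-3), 96 (F-1), 95 (J-1)
Next rejected bid: €92 (not a price — pay-as-bid).
Each winning unit pays its own bid.
Revenue = 139 + 125 + 107 + 96 + 95 = €562.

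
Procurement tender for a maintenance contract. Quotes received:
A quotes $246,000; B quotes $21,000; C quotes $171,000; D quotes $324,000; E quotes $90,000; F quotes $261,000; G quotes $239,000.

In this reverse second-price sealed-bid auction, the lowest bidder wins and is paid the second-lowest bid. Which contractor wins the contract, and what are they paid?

B is paid $90,000

Rule: the lowest bidder wins and is paid the second-lowest bid.
Bids in order: 21,000 (B) < 90,000 (E) < 171,000 (C) < 239,000 (G) < 246,000 (A) < 261,000 (F) < …
B wins with the lowest bid; price is set by the runner-up at $90,000.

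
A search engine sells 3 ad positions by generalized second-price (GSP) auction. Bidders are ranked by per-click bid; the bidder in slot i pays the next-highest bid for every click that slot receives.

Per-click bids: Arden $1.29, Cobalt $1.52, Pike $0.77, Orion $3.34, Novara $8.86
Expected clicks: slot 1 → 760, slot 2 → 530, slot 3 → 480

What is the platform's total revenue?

Sorting advertisers: $8.86 (Novara) > $3.34 (Orion) > $1.52 (Cobalt) > $1.29 (Arden) > …
Slot 1: Novara pays $3.34 × 760 = $2538.40
Slot 2: Orion pays $1.52 × 530 = $805.60
Slot 3: Cobalt pays $1.29 × 480 = $619.20
Total = $3963.20

Total revenue: $3963.20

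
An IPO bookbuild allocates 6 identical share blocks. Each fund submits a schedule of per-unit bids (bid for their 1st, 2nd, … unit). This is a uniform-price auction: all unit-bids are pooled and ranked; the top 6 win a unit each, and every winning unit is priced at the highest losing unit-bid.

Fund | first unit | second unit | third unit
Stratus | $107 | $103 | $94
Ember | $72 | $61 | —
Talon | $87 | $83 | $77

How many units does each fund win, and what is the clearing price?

All unit-bids, highest first — top 6: 107 (Stratus-1), 103 (Stratus-2), 94 (Stratus-3), 87 (Talon-1), 83 (Talon-2), 77 (Talon-3)
Highest rejected unit-bid = $72.
Allocation: Stratus 3, Talon 3.

Stratus 3, Talon 3; clearing price $72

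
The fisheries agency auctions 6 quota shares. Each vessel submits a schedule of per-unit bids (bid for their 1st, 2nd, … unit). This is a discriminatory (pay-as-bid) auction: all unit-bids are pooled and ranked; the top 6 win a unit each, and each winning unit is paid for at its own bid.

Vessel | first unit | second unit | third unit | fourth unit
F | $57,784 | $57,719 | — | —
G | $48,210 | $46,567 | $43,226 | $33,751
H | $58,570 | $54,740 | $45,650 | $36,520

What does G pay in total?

G pays $94,777

Merging the schedules and taking the best 6: 58,570 (H-1), 57,784 (F-1), 57,719 (F-2), 54,740 (H-2), 48,210 (G-1), 46,567 (G-2)
Next rejected bid: $45,650 (not a price — pay-as-bid).
G's winning unit-bids: 48,210 + 46,567 = $94,777.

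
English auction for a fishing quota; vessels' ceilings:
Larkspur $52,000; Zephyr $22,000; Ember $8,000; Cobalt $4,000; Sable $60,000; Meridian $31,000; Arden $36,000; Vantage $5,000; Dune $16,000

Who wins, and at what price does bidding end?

Sorting limits: 60,000 (Sable) > 52,000 (Larkspur) > 36,000 (Arden) > 31,000 (Meridian) > 22,000 (Zephyr) > 16,000 (Dune) > …
Larkspur is the last rival to drop out, at $52,000; Sable remains and wins at that price.

Sable wins at $52,000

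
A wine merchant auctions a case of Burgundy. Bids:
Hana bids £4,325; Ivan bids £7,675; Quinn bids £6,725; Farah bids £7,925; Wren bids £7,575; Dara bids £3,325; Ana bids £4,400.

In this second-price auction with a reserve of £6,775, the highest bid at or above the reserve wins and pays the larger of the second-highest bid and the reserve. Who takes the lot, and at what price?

Farah pays £7,675

Rule: the highest bid at or above the reserve wins and pays the larger of the second-highest bid and the reserve.
Sorting bids: 7,925 (Farah) > 7,675 (Ivan) > 7,575 (Wren) > 6,725 (Quinn) > 4,400 (Ana) > 4,325 (Hana) > …
Farah has the top bid at or above the reserve (£7,925).
Second-highest bid £7,675 exceeds the reserve £6,775 → payment £7,675.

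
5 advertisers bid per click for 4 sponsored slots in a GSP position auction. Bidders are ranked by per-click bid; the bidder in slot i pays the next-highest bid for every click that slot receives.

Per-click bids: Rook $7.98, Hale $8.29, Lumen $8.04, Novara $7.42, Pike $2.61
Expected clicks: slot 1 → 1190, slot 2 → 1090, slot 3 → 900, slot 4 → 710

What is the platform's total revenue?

Ranked by bid: $8.29 (Hale) > $8.04 (Lumen) > $7.98 (Rook) > $7.42 (Novara) > $2.61 (Pike)
Slot 1: Hale pays $8.04 × 1190 = $9567.60
Slot 2: Lumen pays $7.98 × 1090 = $8698.20
Slot 3: Rook pays $7.42 × 900 = $6678.00
Slot 4: Novara pays $2.61 × 710 = $1853.10
Total = $26796.90

Total revenue: $26796.90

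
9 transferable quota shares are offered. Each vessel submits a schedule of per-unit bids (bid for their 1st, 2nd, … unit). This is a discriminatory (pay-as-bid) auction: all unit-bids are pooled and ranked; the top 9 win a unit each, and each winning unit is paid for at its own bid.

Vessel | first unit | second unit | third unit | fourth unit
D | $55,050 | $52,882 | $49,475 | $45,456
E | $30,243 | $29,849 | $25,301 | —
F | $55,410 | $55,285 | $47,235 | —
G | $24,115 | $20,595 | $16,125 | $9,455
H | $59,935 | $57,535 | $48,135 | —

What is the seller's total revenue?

Total revenue: $480,942

All unit-bids, highest first — top 9: 59,935 (H-1), 57,535 (H-2), 55,410 (F-1), 55,285 (F-2), 55,050 (D-1), 52,882 (D-2), 49,475 (D-3), 48,135 (H-3), 47,235 (F-3)
Next rejected bid: $45,456 (not a price — pay-as-bid).
Each winning unit pays its own bid.
Revenue = 59,935 + 57,535 + 55,410 + 55,285 + 55,050 + 52,882 + 49,475 + 48,135 + 47,235 = $480,942.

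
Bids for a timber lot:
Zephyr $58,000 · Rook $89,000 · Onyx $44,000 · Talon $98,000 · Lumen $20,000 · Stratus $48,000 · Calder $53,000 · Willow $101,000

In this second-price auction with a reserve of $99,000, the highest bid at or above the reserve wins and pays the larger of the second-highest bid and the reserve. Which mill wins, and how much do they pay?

Willow pays $99,000

Rule: the highest bid at or above the reserve wins and pays the larger of the second-highest bid and the reserve.
Bids ranked: 101,000 (Willow) > 98,000 (Talon) > 89,000 (Rook) > 58,000 (Zephyr) > 53,000 (Calder) > 48,000 (Stratus) > …
Willow has the top bid at or above the reserve ($101,000).
Second-highest bid $98,000 is below the reserve $99,000, so the reserve binds → payment $99,000.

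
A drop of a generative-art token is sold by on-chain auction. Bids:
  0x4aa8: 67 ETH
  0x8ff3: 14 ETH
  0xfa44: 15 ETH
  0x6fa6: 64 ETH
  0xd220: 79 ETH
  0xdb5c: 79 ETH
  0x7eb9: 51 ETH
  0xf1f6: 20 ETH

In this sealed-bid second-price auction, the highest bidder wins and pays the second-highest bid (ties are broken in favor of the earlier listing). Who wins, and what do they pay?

0xd220 pays 79 ETH

Sealed-bid second-price auction: the highest bidder wins and pays the second-highest bid.
Bids in order: 79 (0xd220) > 79 (0xdb5c) > 67 (0x4aa8) > 64 (0x6fa6) > 51 (0x7eb9) > 20 (0xf1f6) > …
Tie at 79 ETH → 0xd220 wins by tie-break.
0xd220 is highest; pays the second-highest bid, 79 ETH.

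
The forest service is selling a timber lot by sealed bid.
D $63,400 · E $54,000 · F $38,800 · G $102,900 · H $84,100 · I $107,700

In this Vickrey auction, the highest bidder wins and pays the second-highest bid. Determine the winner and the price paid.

I pays $102,900

Bids ranked: 107,700 (I) > 102,900 (G) > 84,100 (H) > 63,400 (D) > 54,000 (E) > 38,800 (F)
Second-price: I pays G's bid of $102,900.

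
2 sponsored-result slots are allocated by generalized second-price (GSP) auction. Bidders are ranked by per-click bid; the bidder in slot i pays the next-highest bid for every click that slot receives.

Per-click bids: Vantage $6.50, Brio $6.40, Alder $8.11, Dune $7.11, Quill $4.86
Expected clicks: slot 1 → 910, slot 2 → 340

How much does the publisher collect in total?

Total revenue: $8680.10

Ranked by bid: $8.11 (Alder) > $7.11 (Dune) > $6.50 (Vantage) > …
Slot 1: Alder pays $7.11 × 910 = $6470.10
Slot 2: Dune pays $6.50 × 340 = $2210.00
Total = $8680.10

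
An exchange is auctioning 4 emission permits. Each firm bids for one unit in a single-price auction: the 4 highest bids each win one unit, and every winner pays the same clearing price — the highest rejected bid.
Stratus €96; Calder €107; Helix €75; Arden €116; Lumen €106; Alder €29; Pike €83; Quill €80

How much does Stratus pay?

Bids ranked high→low: 116 (Arden), 107 (Calder), 106 (Lumen), 96 (Stratus), 83 (Pike), 80 (Quill), …
Top 4: Arden, Calder, Lumen, Stratus.
Clearing price = highest rejected bid = €83.
Stratus wins → pays €83.

Stratus pays €83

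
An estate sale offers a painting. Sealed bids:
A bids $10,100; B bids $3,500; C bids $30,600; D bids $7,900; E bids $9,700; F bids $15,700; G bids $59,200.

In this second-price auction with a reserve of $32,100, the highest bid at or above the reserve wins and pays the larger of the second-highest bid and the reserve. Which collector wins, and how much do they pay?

G pays $32,100

Second-price auction with a reserve of $32,100: the highest bid at or above the reserve wins and pays the larger of the second-highest bid and the reserve.
Bids ranked: 59,200 (G) > 30,600 (C) > 15,700 (F) > 10,100 (A) > 9,700 (E) > 7,900 (D) > …
G has the top bid at or above the reserve ($59,200).
max(second-highest $30,600, reserve $32,100) = $32,100.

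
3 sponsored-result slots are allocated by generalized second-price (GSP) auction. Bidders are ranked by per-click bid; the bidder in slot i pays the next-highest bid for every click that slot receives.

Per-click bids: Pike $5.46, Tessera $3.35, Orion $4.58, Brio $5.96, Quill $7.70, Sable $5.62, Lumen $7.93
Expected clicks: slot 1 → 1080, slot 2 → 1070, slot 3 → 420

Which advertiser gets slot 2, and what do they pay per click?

Per-click bids in order: $7.93 (Lumen) > $7.70 (Quill) > $5.96 (Brio) > $5.62 (Sable) > …
Slot 2 goes to the second-ranked bidder, Quill, who pays the next bid down: $5.96/click.

Quill; $5.96 per click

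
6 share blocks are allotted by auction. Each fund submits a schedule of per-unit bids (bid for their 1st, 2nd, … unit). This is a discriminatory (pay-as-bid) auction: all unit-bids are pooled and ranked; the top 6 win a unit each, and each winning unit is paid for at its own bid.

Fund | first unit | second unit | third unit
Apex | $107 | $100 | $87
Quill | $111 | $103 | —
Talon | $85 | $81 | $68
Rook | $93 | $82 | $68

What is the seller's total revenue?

Merging the schedules and taking the best 6: 111 (Quill-1), 107 (Apex-1), 103 (Quill-2), 100 (Apex-2), 93 (Rook-1), 87 (Apex-3)
Next rejected bid: $85 (not a price — pay-as-bid).
Each winning unit pays its own bid.
Revenue = 111 + 107 + 103 + 100 + 93 + 87 = $601.

Total revenue: $601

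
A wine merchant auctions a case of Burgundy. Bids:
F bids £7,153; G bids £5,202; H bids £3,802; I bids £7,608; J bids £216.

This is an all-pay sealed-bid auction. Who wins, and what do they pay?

I pays £7,608

All-pay sealed-bid auction: the highest bidder wins the item, but every bidder pays their own bid.
Bids ranked: 7,608 (I) > 7,153 (F) > 5,202 (G) > 3,802 (H) > 216 (J)
I is highest and takes the item; every bidder forfeits their bid.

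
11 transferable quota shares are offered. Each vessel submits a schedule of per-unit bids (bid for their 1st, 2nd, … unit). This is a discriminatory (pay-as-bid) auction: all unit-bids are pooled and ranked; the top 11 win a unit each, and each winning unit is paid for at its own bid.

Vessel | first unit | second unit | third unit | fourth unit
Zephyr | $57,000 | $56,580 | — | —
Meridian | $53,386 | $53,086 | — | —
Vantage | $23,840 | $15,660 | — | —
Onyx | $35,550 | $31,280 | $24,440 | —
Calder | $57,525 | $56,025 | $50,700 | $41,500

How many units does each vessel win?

Merging the schedules and taking the best 11: 57,525 (Calder-1), 57,000 (Zephyr-1), 56,580 (Zephyr-2), 56,025 (Calder-2), 53,386 (Meridian-1), 53,086 (Meridian-2), 50,700 (Calder-3), 41,500 (Calder-4), 35,550 (Onyx-1), 31,280 (Onyx-2), 24,440 (Onyx-3)
Next rejected bid: $23,840 (not a price — pay-as-bid).
Allocation: Calder 4, Meridian 2, Onyx 3, Zephyr 2.

Calder 4, Meridian 2, Onyx 3, Zephyr 2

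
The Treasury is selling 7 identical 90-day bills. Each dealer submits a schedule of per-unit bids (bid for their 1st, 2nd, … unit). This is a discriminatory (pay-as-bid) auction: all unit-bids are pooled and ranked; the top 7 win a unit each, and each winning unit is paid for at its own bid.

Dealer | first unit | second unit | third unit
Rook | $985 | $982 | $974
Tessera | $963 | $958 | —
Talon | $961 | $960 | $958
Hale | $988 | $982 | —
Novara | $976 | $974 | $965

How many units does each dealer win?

Hale 2, Novara 2, Rook 3

All unit-bids, highest first — top 7: 988 (Hale-1), 985 (Rook-1), 982 (Rook-2), 982 (Hale-2), 976 (Novara-1), 974 (Rook-3), 974 (Novara-2)
Next rejected bid: $965 (not a price — pay-as-bid).
Allocation: Hale 2, Novara 2, Rook 3.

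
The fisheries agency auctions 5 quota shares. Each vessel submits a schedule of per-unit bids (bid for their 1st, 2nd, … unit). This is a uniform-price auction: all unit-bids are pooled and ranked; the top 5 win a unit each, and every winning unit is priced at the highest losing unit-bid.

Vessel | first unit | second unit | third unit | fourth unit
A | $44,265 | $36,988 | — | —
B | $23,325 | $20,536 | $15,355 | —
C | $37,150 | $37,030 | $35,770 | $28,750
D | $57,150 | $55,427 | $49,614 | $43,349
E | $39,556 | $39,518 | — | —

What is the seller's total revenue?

Total revenue: $197,780

All unit-bids, highest first — top 5: 57,150 (D-1), 55,427 (D-2), 49,614 (D-3), 44,265 (A-1), 43,349 (D-4)
First bid not allocated: $39,556.
Allocation: A 1, D 4. Every unit priced at $39,556.
Revenue = 5 × 39,556 = $197,780.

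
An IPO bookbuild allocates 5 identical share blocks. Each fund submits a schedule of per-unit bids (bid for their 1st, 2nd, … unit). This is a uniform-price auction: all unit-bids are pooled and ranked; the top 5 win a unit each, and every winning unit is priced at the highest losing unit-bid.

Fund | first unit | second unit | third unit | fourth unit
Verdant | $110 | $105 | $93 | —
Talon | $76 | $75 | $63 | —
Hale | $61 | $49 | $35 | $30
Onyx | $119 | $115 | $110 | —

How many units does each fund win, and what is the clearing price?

Merging the schedules and taking the best 5: 119 (Onyx-1), 115 (Onyx-2), 110 (Verdant-1), 110 (Onyx-3), 105 (Verdant-2)
First bid not allocated: $93.
Allocation: Onyx 3, Verdant 2.

Onyx 3, Verdant 2; clearing price $93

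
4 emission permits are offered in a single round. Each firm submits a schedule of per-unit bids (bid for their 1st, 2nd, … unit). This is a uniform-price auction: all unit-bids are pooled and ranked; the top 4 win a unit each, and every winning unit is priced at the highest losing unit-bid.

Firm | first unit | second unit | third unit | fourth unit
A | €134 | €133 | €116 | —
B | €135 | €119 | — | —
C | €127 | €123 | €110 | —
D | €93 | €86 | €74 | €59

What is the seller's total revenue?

Total revenue: €492

All unit-bids, highest first — top 4: 135 (B-1), 134 (A-1), 133 (A-2), 127 (C-1)
The (k+1)-th unit-bid is €123.
Allocation: A 2, B 1, C 1. Every unit priced at €123.
Revenue = 4 × 123 = €492.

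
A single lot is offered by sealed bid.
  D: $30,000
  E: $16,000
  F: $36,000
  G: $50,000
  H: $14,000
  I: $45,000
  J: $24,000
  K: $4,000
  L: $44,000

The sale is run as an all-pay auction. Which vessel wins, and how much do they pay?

All-pay auction: the highest bidder wins the item, but every bidder pays their own bid.
Sorting bids: 50,000 (G) > 45,000 (I) > 44,000 (L) > 36,000 (F) > 30,000 (D) > 24,000 (J) > …
G wins with the top bid; all bids are sunk regardless.

G pays $50,000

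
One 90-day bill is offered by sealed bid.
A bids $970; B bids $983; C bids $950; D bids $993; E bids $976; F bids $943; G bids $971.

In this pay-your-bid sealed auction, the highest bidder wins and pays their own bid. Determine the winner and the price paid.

Pay-your-bid sealed auction: the highest bidder wins and pays their own bid.
Sorting bids: 993 (D) > 983 (B) > 976 (E) > 971 (G) > 970 (A) > 950 (C) > …
D has the highest bid and pays exactly that: $993.

D pays $993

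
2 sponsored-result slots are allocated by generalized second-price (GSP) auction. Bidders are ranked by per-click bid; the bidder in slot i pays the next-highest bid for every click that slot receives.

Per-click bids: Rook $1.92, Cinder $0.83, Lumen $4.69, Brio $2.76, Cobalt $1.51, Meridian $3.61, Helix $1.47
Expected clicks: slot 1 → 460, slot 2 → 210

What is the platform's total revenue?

Sorting advertisers: $4.69 (Lumen) > $3.61 (Meridian) > $2.76 (Brio) > …
Slot 1: Lumen pays $3.61 × 460 = $1660.60
Slot 2: Meridian pays $2.76 × 210 = $579.60
Total = $2240.20

Total revenue: $2240.20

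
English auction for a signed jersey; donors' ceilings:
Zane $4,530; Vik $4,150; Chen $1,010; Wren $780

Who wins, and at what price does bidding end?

Zane wins at $4,150

Sorting limits: 4,530 (Zane) > 4,150 (Vik) > 1,010 (Chen) > 780 (Wren)
Bidding ends when Vik exits at $4,150; Zane takes it.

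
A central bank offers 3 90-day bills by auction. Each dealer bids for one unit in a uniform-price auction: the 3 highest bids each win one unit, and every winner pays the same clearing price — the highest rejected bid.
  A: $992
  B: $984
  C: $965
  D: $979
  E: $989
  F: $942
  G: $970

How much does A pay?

A pays $979

Ordering the bids: 992 (A), 989 (E), 984 (B), 979 (D), 970 (G), …
The 3 highest are A, E, B.
Clearing price = highest rejected bid = $979.
A wins → pays $979.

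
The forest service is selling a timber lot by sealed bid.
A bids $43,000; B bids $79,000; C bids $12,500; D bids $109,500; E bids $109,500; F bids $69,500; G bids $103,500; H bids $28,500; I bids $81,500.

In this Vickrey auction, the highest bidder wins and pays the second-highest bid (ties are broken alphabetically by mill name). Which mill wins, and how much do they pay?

D pays $109,500

Sorting bids: 109,500 (D) > 109,500 (E) > 103,500 (G) > 81,500 (I) > 79,000 (B) > 69,500 (F) > …
Tie at $109,500 → D wins by tie-break.
D wins with the highest bid; price is set by the runner-up at $109,500.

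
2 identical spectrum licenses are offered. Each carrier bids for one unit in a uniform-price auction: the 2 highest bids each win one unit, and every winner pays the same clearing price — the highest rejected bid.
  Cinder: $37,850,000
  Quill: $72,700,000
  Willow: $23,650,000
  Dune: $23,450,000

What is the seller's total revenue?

Total revenue: $47,300,000

Sorting: 72,700,000 (Quill), 37,850,000 (Cinder), 23,650,000 (Willow), 23,450,000 (Dune)
Top 2: Quill, Cinder.
First losing bid is Willow's $23,650,000, which sets the uniform price.
Total revenue = 2 × $23,650,000 = $47,300,000.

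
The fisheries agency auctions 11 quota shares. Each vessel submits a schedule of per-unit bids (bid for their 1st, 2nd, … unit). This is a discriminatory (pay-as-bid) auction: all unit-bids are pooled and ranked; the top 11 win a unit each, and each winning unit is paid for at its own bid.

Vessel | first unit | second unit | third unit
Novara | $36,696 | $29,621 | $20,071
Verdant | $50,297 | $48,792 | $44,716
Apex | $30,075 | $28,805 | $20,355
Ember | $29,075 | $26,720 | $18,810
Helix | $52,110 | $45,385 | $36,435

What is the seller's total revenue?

Total revenue: $432,007

Pooled unit-bids ranked (top 11): 52,110 (Helix-1), 50,297 (Verdant-1), 48,792 (Verdant-2), 45,385 (Helix-2), 44,716 (Verdant-3), 36,696 (Novara-1), 36,435 (Helix-3), 30,075 (Apex-1), 29,621 (Novara-2), 29,075 (Ember-1), 28,805 (Apex-2)
Next rejected bid: $26,720 (not a price — pay-as-bid).
Each winning unit pays its own bid.
Revenue = 52,110 + 50,297 + 48,792 + 45,385 + 44,716 + 36,696 + 36,435 + 30,075 + 29,621 + 29,075 + 28,805 = $432,007.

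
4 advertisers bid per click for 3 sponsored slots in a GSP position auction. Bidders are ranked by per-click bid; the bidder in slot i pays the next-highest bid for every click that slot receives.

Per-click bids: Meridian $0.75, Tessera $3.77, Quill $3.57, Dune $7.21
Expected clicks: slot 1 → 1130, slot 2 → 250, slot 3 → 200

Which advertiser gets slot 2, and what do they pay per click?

Per-click bids in order: $7.21 (Dune) > $3.77 (Tessera) > $3.57 (Quill) > $0.75 (Meridian)
Slot 2 goes to the second-ranked bidder, Tessera, who pays the next bid down: $3.57/click.

Tessera; $3.57 per click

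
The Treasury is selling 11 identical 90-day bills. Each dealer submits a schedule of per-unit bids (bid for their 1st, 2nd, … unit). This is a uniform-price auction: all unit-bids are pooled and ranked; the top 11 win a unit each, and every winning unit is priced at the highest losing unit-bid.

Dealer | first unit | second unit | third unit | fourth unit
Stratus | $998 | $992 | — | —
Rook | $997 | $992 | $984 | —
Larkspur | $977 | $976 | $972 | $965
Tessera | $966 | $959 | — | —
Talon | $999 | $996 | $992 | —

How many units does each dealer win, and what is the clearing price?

Merging the schedules and taking the best 11: 999 (Talon-1), 998 (Stratus-1), 997 (Rook-1), 996 (Talon-2), 992 (Stratus-2), 992 (Rook-2), 992 (Talon-3), 984 (Rook-3), 977 (Larkspur-1), 976 (Larkspur-2), 972 (Larkspur-3)
First bid not allocated: $966.
Allocation: Larkspur 3, Rook 3, Stratus 2, Talon 3.

Larkspur 3, Rook 3, Stratus 2, Talon 3; clearing price $966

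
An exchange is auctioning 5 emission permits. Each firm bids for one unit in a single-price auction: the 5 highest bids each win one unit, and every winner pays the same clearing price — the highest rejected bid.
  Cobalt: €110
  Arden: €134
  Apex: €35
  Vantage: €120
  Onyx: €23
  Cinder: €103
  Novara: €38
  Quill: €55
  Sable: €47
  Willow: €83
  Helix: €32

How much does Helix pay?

Helix pays €0

Ordering the bids: 134 (Arden), 120 (Vantage), 110 (Cobalt), 103 (Cinder), 83 (Willow), 55 (Quill), 47 (Sable), …
Top 5: Arden, Vantage, Cobalt, Cinder, Willow.
First losing bid is Quill's €55, which sets the uniform price.
Helix does not win → pays €0.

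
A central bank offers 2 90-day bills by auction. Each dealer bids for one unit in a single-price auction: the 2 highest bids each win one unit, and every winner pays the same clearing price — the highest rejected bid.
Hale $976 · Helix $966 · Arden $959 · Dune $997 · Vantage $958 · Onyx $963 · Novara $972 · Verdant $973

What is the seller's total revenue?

Sorting: 997 (Dune), 976 (Hale), 973 (Verdant), 972 (Novara), …
The 2 highest are Dune, Hale.
First losing bid is Verdant's $973, which sets the uniform price.
Total revenue = 2 × $973 = $1,946.

Total revenue: $1,946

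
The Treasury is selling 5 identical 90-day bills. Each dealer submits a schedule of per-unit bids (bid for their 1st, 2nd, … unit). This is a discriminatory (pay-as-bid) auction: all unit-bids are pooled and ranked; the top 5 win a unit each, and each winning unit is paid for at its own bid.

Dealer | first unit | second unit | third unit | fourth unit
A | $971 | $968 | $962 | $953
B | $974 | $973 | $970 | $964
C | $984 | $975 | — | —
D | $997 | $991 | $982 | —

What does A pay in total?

A pays $0

Pooled unit-bids ranked (top 5): 997 (D-1), 991 (D-2), 984 (C-1), 982 (D-3), 975 (C-2)
Next rejected bid: $974 (not a price — pay-as-bid).
A wins no units.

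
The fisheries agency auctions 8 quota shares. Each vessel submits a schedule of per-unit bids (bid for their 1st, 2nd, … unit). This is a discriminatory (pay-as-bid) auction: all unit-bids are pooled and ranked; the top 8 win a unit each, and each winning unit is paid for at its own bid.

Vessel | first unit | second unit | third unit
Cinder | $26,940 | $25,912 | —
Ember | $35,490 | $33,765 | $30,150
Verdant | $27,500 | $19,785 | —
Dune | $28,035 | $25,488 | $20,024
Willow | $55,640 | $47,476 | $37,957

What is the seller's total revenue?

Total revenue: $296,013

Merging the schedules and taking the best 8: 55,640 (Willow-1), 47,476 (Willow-2), 37,957 (Willow-3), 35,490 (Ember-1), 33,765 (Ember-2), 30,150 (Ember-3), 28,035 (Dune-1), 27,500 (Verdant-1)
Next rejected bid: $26,940 (not a price — pay-as-bid).
Each winning unit pays its own bid.
Revenue = 55,640 + 47,476 + 37,957 + 35,490 + 33,765 + 30,150 + 28,035 + 27,500 = $296,013.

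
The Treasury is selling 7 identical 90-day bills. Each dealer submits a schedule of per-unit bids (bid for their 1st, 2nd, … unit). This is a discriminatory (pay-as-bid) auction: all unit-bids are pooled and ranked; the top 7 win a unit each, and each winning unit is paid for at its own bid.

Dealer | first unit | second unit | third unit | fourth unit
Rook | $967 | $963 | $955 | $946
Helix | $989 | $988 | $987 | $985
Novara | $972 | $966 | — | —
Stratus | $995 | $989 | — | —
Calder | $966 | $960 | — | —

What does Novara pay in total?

Novara pays $972

Pooled unit-bids ranked (top 7): 995 (Stratus-1), 989 (Helix-1), 989 (Stratus-2), 988 (Helix-2), 987 (Helix-3), 985 (Helix-4), 972 (Novara-1)
Next rejected bid: $967 (not a price — pay-as-bid).
Novara's winning unit-bids: 972 = $972.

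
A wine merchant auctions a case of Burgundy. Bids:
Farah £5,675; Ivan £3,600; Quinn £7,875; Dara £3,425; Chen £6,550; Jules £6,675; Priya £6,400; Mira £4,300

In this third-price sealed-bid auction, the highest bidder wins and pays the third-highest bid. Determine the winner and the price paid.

Quinn pays £6,550

Bids ranked: 7,875 (Quinn) > 6,675 (Jules) > 6,550 (Chen) > 6,400 (Priya) > 5,675 (Farah) > 4,300 (Mira) > …
Quinn is highest; pays the third-highest bid, £6,550.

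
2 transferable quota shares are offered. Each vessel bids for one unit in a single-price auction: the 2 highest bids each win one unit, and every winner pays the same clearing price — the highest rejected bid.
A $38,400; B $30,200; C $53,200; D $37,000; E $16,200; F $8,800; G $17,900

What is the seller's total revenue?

Total revenue: $74,000

Bids ranked high→low: 53,200 (C), 38,400 (A), 37,000 (D), 30,200 (B), …
The 2 highest are C, A.
Clearing price = highest rejected bid = $37,000.
Total revenue = 2 × $37,000 = $74,000.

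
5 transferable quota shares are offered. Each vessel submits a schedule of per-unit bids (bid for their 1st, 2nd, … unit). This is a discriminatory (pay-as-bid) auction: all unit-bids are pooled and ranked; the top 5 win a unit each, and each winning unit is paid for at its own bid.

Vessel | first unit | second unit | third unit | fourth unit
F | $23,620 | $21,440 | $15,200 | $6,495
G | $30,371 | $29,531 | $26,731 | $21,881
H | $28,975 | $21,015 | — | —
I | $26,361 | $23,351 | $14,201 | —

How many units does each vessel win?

G 3, H 1, I 1

All unit-bids, highest first — top 5: 30,371 (G-1), 29,531 (G-2), 28,975 (H-1), 26,731 (G-3), 26,361 (I-1)
Next rejected bid: $23,620 (not a price — pay-as-bid).
Allocation: G 3, H 1, I 1.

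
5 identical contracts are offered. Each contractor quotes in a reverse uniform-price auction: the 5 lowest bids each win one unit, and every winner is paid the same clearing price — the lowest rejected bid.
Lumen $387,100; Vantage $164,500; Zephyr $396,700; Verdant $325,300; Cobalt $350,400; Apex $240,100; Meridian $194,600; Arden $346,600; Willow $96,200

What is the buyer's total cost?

Bids ranked low→high: 96,200 (Willow), 164,500 (Vantage), 194,600 (Meridian), 240,100 (Apex), 325,300 (Verdant), 346,600 (Arden), 350,400 (Cobalt), …
Winners (5 units): Willow, Vantage, Meridian, Apex, Verdant.
Lowest unsuccessful bid: $346,600 → clearing price.
Total cost = 5 × $346,600 = $1,733,000.

Total cost: $1,733,000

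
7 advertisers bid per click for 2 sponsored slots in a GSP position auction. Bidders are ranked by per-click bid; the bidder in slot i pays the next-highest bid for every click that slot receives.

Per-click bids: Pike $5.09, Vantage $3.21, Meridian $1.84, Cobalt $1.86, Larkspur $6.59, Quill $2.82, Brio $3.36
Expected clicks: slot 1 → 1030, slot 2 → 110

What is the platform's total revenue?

Ranked by bid: $6.59 (Larkspur) > $5.09 (Pike) > $3.36 (Brio) > …
Slot 1: Larkspur pays $5.09 × 1030 = $5242.70
Slot 2: Pike pays $3.36 × 110 = $369.60
Total = $5612.30

Total revenue: $5612.30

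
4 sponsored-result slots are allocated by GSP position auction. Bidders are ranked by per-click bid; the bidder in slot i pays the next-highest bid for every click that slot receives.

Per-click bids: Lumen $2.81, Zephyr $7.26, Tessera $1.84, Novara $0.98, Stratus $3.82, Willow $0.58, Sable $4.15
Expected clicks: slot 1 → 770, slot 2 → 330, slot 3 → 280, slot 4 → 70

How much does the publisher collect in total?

Total revenue: $5371.70

Sorting advertisers: $7.26 (Zephyr) > $4.15 (Sable) > $3.82 (Stratus) > $2.81 (Lumen) > $1.84 (Tessera) > …
Slot 1: Zephyr pays $4.15 × 770 = $3195.50
Slot 2: Sable pays $3.82 × 330 = $1260.60
Slot 3: Stratus pays $2.81 × 280 = $786.80
Slot 4: Lumen pays $1.84 × 70 = $128.80
Total = $5371.70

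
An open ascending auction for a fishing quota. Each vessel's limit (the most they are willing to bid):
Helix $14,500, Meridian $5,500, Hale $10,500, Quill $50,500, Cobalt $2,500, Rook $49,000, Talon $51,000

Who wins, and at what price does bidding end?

Talon wins at $50,500

Limits in order: 51,000 (Talon) > 50,500 (Quill) > 49,000 (Rook) > 14,500 (Helix) > 10,500 (Hale) > 5,500 (Meridian) > …
Quill is the last rival to drop out, at $50,500; Talon remains and wins at that price.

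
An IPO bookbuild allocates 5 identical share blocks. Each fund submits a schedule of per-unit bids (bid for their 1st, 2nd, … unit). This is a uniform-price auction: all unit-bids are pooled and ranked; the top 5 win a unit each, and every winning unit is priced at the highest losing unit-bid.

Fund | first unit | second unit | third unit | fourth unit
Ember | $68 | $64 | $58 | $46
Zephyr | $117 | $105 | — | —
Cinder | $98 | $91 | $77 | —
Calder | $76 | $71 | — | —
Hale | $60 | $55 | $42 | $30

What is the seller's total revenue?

Merging the schedules and taking the best 5: 117 (Zephyr-1), 105 (Zephyr-2), 98 (Cinder-1), 91 (Cinder-2), 77 (Cinder-3)
First bid not allocated: $76.
Allocation: Cinder 3, Zephyr 2. Every unit priced at $76.
Revenue = 5 × 76 = $380.

Total revenue: $380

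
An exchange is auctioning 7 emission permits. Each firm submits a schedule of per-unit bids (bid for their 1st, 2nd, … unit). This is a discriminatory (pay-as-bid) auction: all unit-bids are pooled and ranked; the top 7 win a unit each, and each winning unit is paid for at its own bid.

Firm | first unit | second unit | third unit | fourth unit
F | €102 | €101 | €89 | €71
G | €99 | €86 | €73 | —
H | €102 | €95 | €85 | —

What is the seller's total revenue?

Total revenue: €674

Pooled unit-bids ranked (top 7): 102 (F-1), 102 (H-1), 101 (F-2), 99 (G-1), 95 (H-2), 89 (F-3), 86 (G-2)
Next rejected bid: €85 (not a price — pay-as-bid).
Each winning unit pays its own bid.
Revenue = 102 + 102 + 101 + 99 + 95 + 89 + 86 = €674.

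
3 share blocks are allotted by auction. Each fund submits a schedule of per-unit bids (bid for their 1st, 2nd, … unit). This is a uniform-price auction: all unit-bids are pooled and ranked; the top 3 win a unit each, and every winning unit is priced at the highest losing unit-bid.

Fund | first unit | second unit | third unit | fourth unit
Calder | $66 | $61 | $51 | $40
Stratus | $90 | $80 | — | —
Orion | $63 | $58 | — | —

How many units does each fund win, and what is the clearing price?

Calder 1, Stratus 2; clearing price $63

Merging the schedules and taking the best 3: 90 (Stratus-1), 80 (Stratus-2), 66 (Calder-1)
The (k+1)-th unit-bid is $63.
Allocation: Calder 1, Stratus 2.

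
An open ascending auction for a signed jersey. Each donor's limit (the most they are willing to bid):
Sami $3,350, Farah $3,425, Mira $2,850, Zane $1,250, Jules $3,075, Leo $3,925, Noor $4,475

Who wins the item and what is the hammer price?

Noor wins at $3,925

Rule: the price rises until one bidder remains; the winner pays the price at which the last rival dropped out.
Limits in order: 4,475 (Noor) > 3,925 (Leo) > 3,425 (Farah) > 3,350 (Sami) > 3,075 (Jules) > 2,850 (Mira) > …
Leo is the last rival to drop out, at $3,925; Noor remains and wins at that price.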